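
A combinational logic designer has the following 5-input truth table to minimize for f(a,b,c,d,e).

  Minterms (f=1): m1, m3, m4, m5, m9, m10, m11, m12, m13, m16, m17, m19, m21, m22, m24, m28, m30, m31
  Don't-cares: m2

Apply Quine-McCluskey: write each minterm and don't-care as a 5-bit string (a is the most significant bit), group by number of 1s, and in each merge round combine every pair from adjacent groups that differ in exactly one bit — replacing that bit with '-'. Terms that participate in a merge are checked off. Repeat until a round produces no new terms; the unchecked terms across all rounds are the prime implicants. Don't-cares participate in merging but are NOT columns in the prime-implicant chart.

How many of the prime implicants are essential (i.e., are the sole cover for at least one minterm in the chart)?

Round 0: 00001✓ 00010✓ 00011✓ 00100✓ 00101✓ 01001✓ 01010✓ 01011✓ 01100✓ 01101✓ 10000✓ 10001✓ 10011✓ 10101✓ 10110✓ 11000✓ 11100✓ 11110✓ 11111✓
Round 1: -0001✓ -0011✓ -0101✓ -1100 0-001✓ 0-010✓ 0-011✓ 0-100✓ 0-101✓ 00-01✓ 000-1✓ 0001-✓ 0010-✓ 01-01✓ 010-1✓ 0101-✓ 0110-✓ 1-000 1-110 10-01✓ 100-1✓ 1000- 11-00 111-0 1111-
Round 2: -0-01 -00-1 0--01 0-0-1 0-01- 0-10-
PIs = {-0-01, -00-1, -1100, 0--01, 0-0-1, 0-01-, 0-10-, 1-000, 1-110, 1000-, 11-00, 111-0, 1111-}
Coverage chart:
  m1: -0-01,-00-1,0--01,0-0-1
  m3: -00-1,0-0-1,0-01-
  m4: 0-10- ←essential
  m5: -0-01,0--01,0-10-
  m9: 0--01,0-0-1
  m10: 0-01- ←essential
  m11: 0-0-1,0-01-
  m12: -1100,0-10-
  m13: 0--01,0-10-
  m16: 1-000,1000-
  m17: -0-01,-00-1,1000-
  m19: -00-1 ←essential
  m21: -0-01 ←essential
  m22: 1-110 ←essential
  m24: 1-000,11-00
  m28: -1100,11-00,111-0
  m30: 1-110,111-0,1111-
  m31: 1111- ←essential
Essential: -0-01, -00-1, 0-01-, 0-10-, 1-110, 1111-

6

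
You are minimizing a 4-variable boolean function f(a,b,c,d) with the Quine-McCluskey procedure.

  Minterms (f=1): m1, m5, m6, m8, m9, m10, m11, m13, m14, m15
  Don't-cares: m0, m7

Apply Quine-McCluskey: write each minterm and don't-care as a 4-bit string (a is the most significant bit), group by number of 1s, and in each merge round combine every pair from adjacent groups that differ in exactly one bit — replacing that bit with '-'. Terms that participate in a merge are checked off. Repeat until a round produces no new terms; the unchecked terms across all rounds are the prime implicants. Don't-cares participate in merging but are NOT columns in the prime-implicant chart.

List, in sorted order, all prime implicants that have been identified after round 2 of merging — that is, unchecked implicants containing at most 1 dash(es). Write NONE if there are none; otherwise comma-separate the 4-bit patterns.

NONE

size-2^0 implicants → 0000(✓)  0001(✓)  0101(✓)  0110(✓)  0111(✓)  1000(✓)  1001(✓)  1010(✓)  1011(✓)  1101(✓)  1110(✓)  1111(✓)
size-2^1 implicants → -000(✓)  -001(✓)  -101(✓)  -110(✓)  -111(✓)  0-01(✓)  000-(✓)  01-1(✓)  011-(✓)  1-01(✓)  1-10(✓)  1-11(✓)  10-0(✓)  10-1(✓)  100-(✓)  101-(✓)  11-1(✓)  111-(✓)
size-2^2 implicants → --01  -00-  -1-1  -11-  1--1  1-1-  10--
Unchecked terms (primes): --01, -00-, -1-1, -11-, 1--1, 1-1-, 10--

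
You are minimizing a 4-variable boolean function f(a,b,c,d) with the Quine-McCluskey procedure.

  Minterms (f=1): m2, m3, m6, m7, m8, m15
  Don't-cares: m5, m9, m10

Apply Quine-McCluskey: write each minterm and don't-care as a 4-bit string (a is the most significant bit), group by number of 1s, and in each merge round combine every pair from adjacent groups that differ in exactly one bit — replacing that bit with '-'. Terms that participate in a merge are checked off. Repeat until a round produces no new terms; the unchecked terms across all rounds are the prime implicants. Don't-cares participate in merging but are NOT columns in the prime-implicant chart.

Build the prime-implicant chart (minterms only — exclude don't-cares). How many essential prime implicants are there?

size-2^0 implicants → 0010(✓)  0011(✓)  0101(✓)  0110(✓)  0111(✓)  1000(✓)  1001(✓)  1010(✓)  1111(✓)
size-2^1 implicants → -010  -111  0-10(✓)  0-11(✓)  001-(✓)  01-1  011-(✓)  10-0  100-
size-2^2 implicants → 0-1-
Unchecked terms (primes): -010, -111, 0-1-, 01-1, 10-0, 100-
Minterm coverage:
  m2 ⊆ -010,0-1-
  m3 ⊆ 0-1- [E]
  m6 ⊆ 0-1- [E]
  m7 ⊆ -111,0-1-,01-1
  m8 ⊆ 10-0,100-
  m15 ⊆ -111 [E]
E = {-111, 0-1-}

2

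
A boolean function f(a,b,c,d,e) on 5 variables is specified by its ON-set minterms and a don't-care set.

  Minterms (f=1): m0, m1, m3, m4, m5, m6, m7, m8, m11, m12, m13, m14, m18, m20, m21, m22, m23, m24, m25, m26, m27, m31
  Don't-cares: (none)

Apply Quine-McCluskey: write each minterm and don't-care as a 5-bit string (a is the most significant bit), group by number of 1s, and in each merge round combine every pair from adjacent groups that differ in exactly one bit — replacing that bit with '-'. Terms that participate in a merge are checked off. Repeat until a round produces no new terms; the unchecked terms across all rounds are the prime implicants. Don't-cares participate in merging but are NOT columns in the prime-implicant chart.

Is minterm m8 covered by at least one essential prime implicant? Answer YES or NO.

NO

size-2^0 implicants → 00000(✓)  00001(✓)  00011(✓)  00100(✓)  00101(✓)  00110(✓)  00111(✓)  01000(✓)  01011(✓)  01100(✓)  01101(✓)  01110(✓)  10010(✓)  10100(✓)  10101(✓)  10110(✓)  10111(✓)  11000(✓)  11001(✓)  11010(✓)  11011(✓)  11111(✓)
size-2^1 implicants → -0100(✓)  -0101(✓)  -0110(✓)  -0111(✓)  -1000  -1011  0-000(✓)  0-011  0-100(✓)  0-101(✓)  0-110(✓)  00-00(✓)  00-01(✓)  00-11(✓)  000-1(✓)  0000-(✓)  001-0(✓)  001-1(✓)  0010-(✓)  0011-(✓)  01-00(✓)  011-0(✓)  0110-(✓)  1-010  1-111  10-10  101-0(✓)  101-1(✓)  1010-(✓)  1011-(✓)  11-11  110-0(✓)  110-1(✓)  1100-(✓)  1101-(✓)
size-2^2 implicants → -01-0(✓)  -01-1(✓)  -010-(✓)  -011-(✓)  0--00  0-1-0  0-10-  00--1  00-0-  001--(✓)  101--(✓)  110--
size-2^3 implicants → -01--
Unchecked terms (primes): -01--, -1000, -1011, 0--00, 0-011, 0-1-0, 0-10-, 00--1, 00-0-, 1-010, 1-111, 10-10, 11-11, 110--
Minterm coverage:
  m0 ⊆ 0--00,00-0-
  m1 ⊆ 00--1,00-0-
  m3 ⊆ 0-011,00--1
  m4 ⊆ -01--,0--00,0-1-0,0-10-,00-0-
  m5 ⊆ -01--,0-10-,00--1,00-0-
  m6 ⊆ -01--,0-1-0
  m7 ⊆ -01--,00--1
  m8 ⊆ -1000,0--00
  m11 ⊆ -1011,0-011
  m12 ⊆ 0--00,0-1-0,0-10-
  m13 ⊆ 0-10- [E]
  m14 ⊆ 0-1-0 [E]
  m18 ⊆ 1-010,10-10
  m20 ⊆ -01-- [E]
  m21 ⊆ -01-- [E]
  m22 ⊆ -01--,10-10
  m23 ⊆ -01--,1-111
  m24 ⊆ -1000,110--
  m25 ⊆ 110-- [E]
  m26 ⊆ 1-010,110--
  m27 ⊆ -1011,11-11,110--
  m31 ⊆ 1-111,11-11
E = {-01--, 0-1-0, 0-10-, 110--}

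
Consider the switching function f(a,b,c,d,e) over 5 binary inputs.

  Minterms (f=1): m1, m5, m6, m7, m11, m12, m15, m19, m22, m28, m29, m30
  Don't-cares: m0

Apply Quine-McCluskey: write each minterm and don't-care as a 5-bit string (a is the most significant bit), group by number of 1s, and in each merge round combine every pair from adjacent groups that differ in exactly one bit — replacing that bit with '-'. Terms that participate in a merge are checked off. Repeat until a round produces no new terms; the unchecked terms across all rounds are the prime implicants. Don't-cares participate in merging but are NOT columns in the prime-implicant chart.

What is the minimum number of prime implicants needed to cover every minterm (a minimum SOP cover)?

7

[col 0] 00000*, 00001*, 00101*, 00110*, 00111*, 01011*, 01100*, 01111*, 10011, 10110*, 11100*, 11101*, 11110*
[col 1] -0110, -1100, 0-111, 00-01, 0000-, 001-1, 0011-, 01-11, 1-110, 111-0, 1110-
Prime implicants: -0110, -1100, 0-111, 00-01, 0000-, 001-1, 0011-, 01-11, 1-110, 10011, 111-0, 1110-
PI chart (minterm → PIs covering it):
  1 | 00-01,0000-
  5 | 00-01,001-1
  6 | -0110,0011-
  7 | 0-111,001-1,0011-
  11 | 01-11  (sole → essential)
  12 | -1100  (sole → essential)
  15 | 0-111,01-11
  19 | 10011  (sole → essential)
  22 | -0110,1-110
  28 | -1100,111-0,1110-
  29 | 1110-  (sole → essential)
  30 | 1-110,111-0
Essential prime implicants: -1100, 01-11, 10011, 1110-
Petrick residual → 00-01, 0011-, 1-110
Minimum SOP uses 7 PIs: bcd'e' + a'b'd'e + a'b'cd + a'bde + acde' + ab'c'de + abcd'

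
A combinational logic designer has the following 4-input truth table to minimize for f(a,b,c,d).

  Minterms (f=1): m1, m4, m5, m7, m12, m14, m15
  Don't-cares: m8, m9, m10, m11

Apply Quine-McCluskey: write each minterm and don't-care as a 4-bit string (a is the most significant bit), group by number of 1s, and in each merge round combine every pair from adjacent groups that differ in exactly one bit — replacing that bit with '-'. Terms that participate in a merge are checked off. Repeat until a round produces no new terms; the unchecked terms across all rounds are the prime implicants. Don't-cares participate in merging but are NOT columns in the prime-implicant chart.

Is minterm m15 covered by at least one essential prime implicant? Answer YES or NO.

[col 0] 0001*, 0100*, 0101*, 0111*, 1000*, 1001*, 1010*, 1011*, 1100*, 1110*, 1111*
[col 1] -001, -100, -111, 0-01, 01-1, 010-, 1-00*, 1-10*, 1-11*, 10-0*, 10-1*, 100-*, 101-*, 11-0*, 111-*
[col 2] 1--0, 1-1-, 10--
Prime implicants: -001, -100, -111, 0-01, 01-1, 010-, 1--0, 1-1-, 10--
PI chart (minterm → PIs covering it):
  1 | -001,0-01
  4 | -100,010-
  5 | 0-01,01-1,010-
  7 | -111,01-1
  12 | -100,1--0
  14 | 1--0,1-1-
  15 | -111,1-1-
(no essential prime implicants)

NO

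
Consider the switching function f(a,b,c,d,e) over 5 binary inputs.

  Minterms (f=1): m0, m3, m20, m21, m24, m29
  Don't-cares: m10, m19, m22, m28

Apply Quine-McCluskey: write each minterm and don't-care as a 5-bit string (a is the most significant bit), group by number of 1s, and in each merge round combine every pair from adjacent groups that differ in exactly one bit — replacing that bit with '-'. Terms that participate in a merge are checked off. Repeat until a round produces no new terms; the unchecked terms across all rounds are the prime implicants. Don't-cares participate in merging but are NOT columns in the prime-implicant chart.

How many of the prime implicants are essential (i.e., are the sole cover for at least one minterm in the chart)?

[col 0] 00000, 00011*, 01010, 10011*, 10100*, 10101*, 10110*, 11000*, 11100*, 11101*
[col 1] -0011, 1-100*, 1-101*, 101-0, 1010-*, 11-00, 1110-*
[col 2] 1-10-
Prime implicants: -0011, 00000, 01010, 1-10-, 101-0, 11-00
PI chart (minterm → PIs covering it):
  0 | 00000  (sole → essential)
  3 | -0011  (sole → essential)
  20 | 1-10-,101-0
  21 | 1-10-  (sole → essential)
  24 | 11-00  (sole → essential)
  29 | 1-10-  (sole → essential)
Essential prime implicants: -0011, 00000, 1-10-, 11-00

4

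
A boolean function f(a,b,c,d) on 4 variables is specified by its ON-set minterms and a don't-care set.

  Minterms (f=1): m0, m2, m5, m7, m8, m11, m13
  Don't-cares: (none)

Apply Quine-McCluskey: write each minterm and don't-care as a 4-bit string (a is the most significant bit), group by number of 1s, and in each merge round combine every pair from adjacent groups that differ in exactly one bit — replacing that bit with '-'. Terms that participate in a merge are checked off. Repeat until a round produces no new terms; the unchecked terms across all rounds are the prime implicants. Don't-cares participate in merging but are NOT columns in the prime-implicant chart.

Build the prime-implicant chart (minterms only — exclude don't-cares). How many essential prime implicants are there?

[col 0] 0000*, 0010*, 0101*, 0111*, 1000*, 1011, 1101*
[col 1] -000, -101, 00-0, 01-1
Prime implicants: -000, -101, 00-0, 01-1, 1011
PI chart (minterm → PIs covering it):
  0 | -000,00-0
  2 | 00-0  (sole → essential)
  5 | -101,01-1
  7 | 01-1  (sole → essential)
  8 | -000  (sole → essential)
  11 | 1011  (sole → essential)
  13 | -101  (sole → essential)
Essential prime implicants: -000, -101, 00-0, 01-1, 1011

5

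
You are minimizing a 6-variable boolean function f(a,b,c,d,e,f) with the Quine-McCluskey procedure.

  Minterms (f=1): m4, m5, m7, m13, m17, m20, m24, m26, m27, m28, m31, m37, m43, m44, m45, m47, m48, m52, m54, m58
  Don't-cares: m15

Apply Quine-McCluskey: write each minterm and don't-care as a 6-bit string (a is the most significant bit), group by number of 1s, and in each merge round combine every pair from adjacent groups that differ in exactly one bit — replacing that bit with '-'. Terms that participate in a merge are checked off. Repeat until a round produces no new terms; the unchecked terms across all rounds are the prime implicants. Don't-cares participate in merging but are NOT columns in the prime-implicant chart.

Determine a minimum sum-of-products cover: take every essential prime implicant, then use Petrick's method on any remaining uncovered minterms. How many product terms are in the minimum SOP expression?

[col 0] 000100*, 000101*, 000111*, 001101*, 001111*, 010001, 010100*, 011000*, 011010*, 011011*, 011100*, 011111*, 100101*, 101011*, 101100*, 101101*, 101111*, 110000*, 110100*, 110110*, 111010*
[col 1] -00101*, -01101*, -01111*, -10100, -11010, 0-0100, 0-1111, 00-101*, 00-111*, 0001-1*, 00010-, 0011-1*, 01-100, 011-00, 011-11, 0110-0, 01101-, 10-101*, 101-11, 1011-1*, 10110-, 110-00, 1101-0
[col 2] -0-101, -011-1, 00-1-1
Prime implicants: -0-101, -011-1, -10100, -11010, 0-0100, 0-1111, 00-1-1, 00010-, 01-100, 010001, 011-00, 011-11, 0110-0, 01101-, 101-11, 10110-, 110-00, 1101-0
PI chart (minterm → PIs covering it):
  4 | 0-0100,00010-
  5 | -0-101,00-1-1,00010-
  7 | 00-1-1  (sole → essential)
  13 | -0-101,-011-1,00-1-1
  17 | 010001  (sole → essential)
  20 | -10100,0-0100,01-100
  24 | 011-00,0110-0
  26 | -11010,0110-0,01101-
  27 | 011-11,01101-
  28 | 01-100,011-00
  31 | 0-1111,011-11
  37 | -0-101  (sole → essential)
  43 | 101-11  (sole → essential)
  44 | 10110-  (sole → essential)
  45 | -0-101,-011-1,10110-
  47 | -011-1,101-11
  48 | 110-00  (sole → essential)
  52 | -10100,110-00,1101-0
  54 | 1101-0  (sole → essential)
  58 | -11010  (sole → essential)
Essential prime implicants: -0-101, -11010, 00-1-1, 010001, 101-11, 10110-, 110-00, 1101-0
Petrick residual → 0-0100, 011-00, 011-11
Minimum SOP uses 11 PIs: b'de'f + bcd'ef' + a'c'de'f' + a'b'df + a'bc'd'e'f + a'bce'f' + a'bcef + ab'cef + ab'cde' + abc'e'f' + abc'df'

11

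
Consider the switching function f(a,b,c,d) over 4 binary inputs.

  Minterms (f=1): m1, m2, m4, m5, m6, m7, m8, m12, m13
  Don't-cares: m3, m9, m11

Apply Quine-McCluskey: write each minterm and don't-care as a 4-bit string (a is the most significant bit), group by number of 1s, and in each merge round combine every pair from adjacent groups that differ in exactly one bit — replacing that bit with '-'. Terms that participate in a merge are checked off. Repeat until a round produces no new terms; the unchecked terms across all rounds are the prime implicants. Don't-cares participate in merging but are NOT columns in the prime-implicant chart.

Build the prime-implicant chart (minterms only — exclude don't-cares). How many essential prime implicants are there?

size-2^0 implicants → 0001(✓)  0010(✓)  0011(✓)  0100(✓)  0101(✓)  0110(✓)  0111(✓)  1000(✓)  1001(✓)  1011(✓)  1100(✓)  1101(✓)
size-2^1 implicants → -001(✓)  -011(✓)  -100(✓)  -101(✓)  0-01(✓)  0-10(✓)  0-11(✓)  00-1(✓)  001-(✓)  01-0(✓)  01-1(✓)  010-(✓)  011-(✓)  1-00(✓)  1-01(✓)  10-1(✓)  100-(✓)  110-(✓)
size-2^2 implicants → --01  -0-1  -10-  0--1  0-1-  01--  1-0-
Unchecked terms (primes): --01, -0-1, -10-, 0--1, 0-1-, 01--, 1-0-
Minterm coverage:
  m1 ⊆ --01,-0-1,0--1
  m2 ⊆ 0-1- [E]
  m4 ⊆ -10-,01--
  m5 ⊆ --01,-10-,0--1,01--
  m6 ⊆ 0-1-,01--
  m7 ⊆ 0--1,0-1-,01--
  m8 ⊆ 1-0- [E]
  m12 ⊆ -10-,1-0-
  m13 ⊆ --01,-10-,1-0-
E = {0-1-, 1-0-}

2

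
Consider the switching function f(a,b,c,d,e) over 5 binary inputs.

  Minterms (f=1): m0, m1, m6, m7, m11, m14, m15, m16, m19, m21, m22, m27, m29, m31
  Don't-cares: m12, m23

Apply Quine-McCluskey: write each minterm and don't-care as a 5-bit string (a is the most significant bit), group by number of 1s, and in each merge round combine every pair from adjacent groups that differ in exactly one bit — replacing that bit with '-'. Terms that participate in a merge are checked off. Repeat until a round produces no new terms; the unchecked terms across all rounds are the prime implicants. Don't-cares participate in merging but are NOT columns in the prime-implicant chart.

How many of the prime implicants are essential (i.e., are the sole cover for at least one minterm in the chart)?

size-2^0 implicants → 00000(✓)  00001(✓)  00110(✓)  00111(✓)  01011(✓)  01100(✓)  01110(✓)  01111(✓)  10000(✓)  10011(✓)  10101(✓)  10110(✓)  10111(✓)  11011(✓)  11101(✓)  11111(✓)
size-2^1 implicants → -0000  -0110(✓)  -0111(✓)  -1011(✓)  -1111(✓)  0-110(✓)  0-111(✓)  0000-  0011-(✓)  01-11(✓)  011-0  0111-(✓)  1-011(✓)  1-101(✓)  1-111(✓)  10-11(✓)  101-1(✓)  1011-(✓)  11-11(✓)  111-1(✓)
size-2^2 implicants → --111  -011-  -1-11  0-11-  1--11  1-1-1
Unchecked terms (primes): --111, -0000, -011-, -1-11, 0-11-, 0000-, 011-0, 1--11, 1-1-1
Minterm coverage:
  m0 ⊆ -0000,0000-
  m1 ⊆ 0000- [E]
  m6 ⊆ -011-,0-11-
  m7 ⊆ --111,-011-,0-11-
  m11 ⊆ -1-11 [E]
  m14 ⊆ 0-11-,011-0
  m15 ⊆ --111,-1-11,0-11-
  m16 ⊆ -0000 [E]
  m19 ⊆ 1--11 [E]
  m21 ⊆ 1-1-1 [E]
  m22 ⊆ -011- [E]
  m27 ⊆ -1-11,1--11
  m29 ⊆ 1-1-1 [E]
  m31 ⊆ --111,-1-11,1--11,1-1-1
E = {-0000, -011-, -1-11, 0000-, 1--11, 1-1-1}

6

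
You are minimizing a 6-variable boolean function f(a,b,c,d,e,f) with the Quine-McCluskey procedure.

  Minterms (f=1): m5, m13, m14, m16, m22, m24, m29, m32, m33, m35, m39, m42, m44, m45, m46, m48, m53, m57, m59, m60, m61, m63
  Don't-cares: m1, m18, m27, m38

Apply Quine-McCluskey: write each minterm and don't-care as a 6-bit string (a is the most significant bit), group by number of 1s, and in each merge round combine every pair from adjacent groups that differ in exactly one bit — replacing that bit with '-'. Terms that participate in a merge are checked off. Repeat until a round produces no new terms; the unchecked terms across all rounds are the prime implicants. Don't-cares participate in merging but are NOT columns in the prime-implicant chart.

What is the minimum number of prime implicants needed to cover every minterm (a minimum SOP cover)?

size-2^0 implicants → 000001(✓)  000101(✓)  001101(✓)  001110(✓)  010000(✓)  010010(✓)  010110(✓)  011000(✓)  011011(✓)  011101(✓)  100000(✓)  100001(✓)  100011(✓)  100110(✓)  100111(✓)  101010(✓)  101100(✓)  101101(✓)  101110(✓)  110000(✓)  110101(✓)  111001(✓)  111011(✓)  111100(✓)  111101(✓)  111111(✓)
size-2^1 implicants → -00001  -01101(✓)  -01110  -10000  -11011  -11101(✓)  0-1101(✓)  00-101  000-01  01-000  010-10  0100-0  1-0000  1-1100(✓)  1-1101(✓)  10-110  100-11  1000-1  10000-  10011-  101-10  1011-0  10110-(✓)  11-101  111-01(✓)  111-11(✓)  1110-1(✓)  1111-1(✓)  11110-(✓)
size-2^2 implicants → --1101  1-110-  111--1
Unchecked terms (primes): --1101, -00001, -01110, -10000, -11011, 00-101, 000-01, 01-000, 010-10, 0100-0, 1-0000, 1-110-, 10-110, 100-11, 1000-1, 10000-, 10011-, 101-10, 1011-0, 11-101, 111--1
Minterm coverage:
  m5 ⊆ 00-101,000-01
  m13 ⊆ --1101,00-101
  m14 ⊆ -01110 [E]
  m16 ⊆ -10000,01-000,0100-0
  m22 ⊆ 010-10 [E]
  m24 ⊆ 01-000 [E]
  m29 ⊆ --1101 [E]
  m32 ⊆ 1-0000,10000-
  m33 ⊆ -00001,1000-1,10000-
  m35 ⊆ 100-11,1000-1
  m39 ⊆ 100-11,10011-
  m42 ⊆ 101-10 [E]
  m44 ⊆ 1-110-,1011-0
  m45 ⊆ --1101,1-110-
  m46 ⊆ -01110,10-110,101-10,1011-0
  m48 ⊆ -10000,1-0000
  m53 ⊆ 11-101 [E]
  m57 ⊆ 111--1 [E]
  m59 ⊆ -11011,111--1
  m60 ⊆ 1-110- [E]
  m61 ⊆ --1101,1-110-,11-101,111--1
  m63 ⊆ 111--1 [E]
E = {--1101, -01110, 01-000, 010-10, 1-110-, 101-10, 11-101, 111--1}
Petrick residual → -00001, 00-101, 1-0000, 100-11
Cover = cde'f + b'c'd'e'f + b'cdef' + a'b'de'f + a'bd'e'f' + a'bc'ef' + ac'd'e'f' + acde' + ab'c'ef + ab'cef' + abde'f + abcf  |cover|=12

12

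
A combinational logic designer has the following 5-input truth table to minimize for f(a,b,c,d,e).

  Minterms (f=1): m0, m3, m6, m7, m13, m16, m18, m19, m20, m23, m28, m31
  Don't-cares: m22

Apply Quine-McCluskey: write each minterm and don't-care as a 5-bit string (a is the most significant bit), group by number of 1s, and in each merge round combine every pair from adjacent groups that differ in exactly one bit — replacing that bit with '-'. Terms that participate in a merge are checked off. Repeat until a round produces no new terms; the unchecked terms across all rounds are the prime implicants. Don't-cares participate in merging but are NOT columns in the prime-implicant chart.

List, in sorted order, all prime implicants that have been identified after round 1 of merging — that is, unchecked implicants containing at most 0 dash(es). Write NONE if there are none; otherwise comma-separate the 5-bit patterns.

01101

[col 0] 00000*, 00011*, 00110*, 00111*, 01101, 10000*, 10010*, 10011*, 10100*, 10110*, 10111*, 11100*, 11111*
[col 1] -0000, -0011*, -0110*, -0111*, 00-11*, 0011-*, 1-100, 1-111, 10-00*, 10-10*, 10-11*, 100-0*, 1001-*, 101-0*, 1011-*
[col 2] -0-11, -011-, 10--0, 10-1-
Prime implicants: -0-11, -0000, -011-, 01101, 1-100, 1-111, 10--0, 10-1-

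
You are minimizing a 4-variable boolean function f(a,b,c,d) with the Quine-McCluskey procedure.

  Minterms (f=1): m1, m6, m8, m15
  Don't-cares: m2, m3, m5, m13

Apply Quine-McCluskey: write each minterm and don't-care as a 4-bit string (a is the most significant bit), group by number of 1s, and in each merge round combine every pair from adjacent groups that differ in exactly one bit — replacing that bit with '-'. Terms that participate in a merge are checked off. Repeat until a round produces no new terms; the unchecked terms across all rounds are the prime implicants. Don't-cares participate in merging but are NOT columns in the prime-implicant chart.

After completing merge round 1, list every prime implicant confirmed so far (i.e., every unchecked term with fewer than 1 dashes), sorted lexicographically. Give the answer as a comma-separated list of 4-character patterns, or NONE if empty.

Round 0: 0001✓ 0010✓ 0011✓ 0101✓ 0110✓ 1000 1101✓ 1111✓
Round 1: -101 0-01 0-10 00-1 001- 11-1
PIs = {-101, 0-01, 0-10, 00-1, 001-, 1000, 11-1}

1000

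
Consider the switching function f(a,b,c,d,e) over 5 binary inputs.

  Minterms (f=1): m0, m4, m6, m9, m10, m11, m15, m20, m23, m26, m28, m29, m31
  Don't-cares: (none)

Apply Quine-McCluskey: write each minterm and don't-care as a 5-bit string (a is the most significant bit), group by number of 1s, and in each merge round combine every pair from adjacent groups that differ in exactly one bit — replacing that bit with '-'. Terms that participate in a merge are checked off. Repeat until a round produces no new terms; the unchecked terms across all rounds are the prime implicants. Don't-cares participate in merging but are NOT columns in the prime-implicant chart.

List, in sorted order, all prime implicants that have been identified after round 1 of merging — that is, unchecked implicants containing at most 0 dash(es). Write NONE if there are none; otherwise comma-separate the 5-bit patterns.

[col 0] 00000*, 00100*, 00110*, 01001*, 01010*, 01011*, 01111*, 10100*, 10111*, 11010*, 11100*, 11101*, 11111*
[col 1] -0100, -1010, -1111, 00-00, 001-0, 01-11, 010-1, 0101-, 1-100, 1-111, 111-1, 1110-
Prime implicants: -0100, -1010, -1111, 00-00, 001-0, 01-11, 010-1, 0101-, 1-100, 1-111, 111-1, 1110-

NONE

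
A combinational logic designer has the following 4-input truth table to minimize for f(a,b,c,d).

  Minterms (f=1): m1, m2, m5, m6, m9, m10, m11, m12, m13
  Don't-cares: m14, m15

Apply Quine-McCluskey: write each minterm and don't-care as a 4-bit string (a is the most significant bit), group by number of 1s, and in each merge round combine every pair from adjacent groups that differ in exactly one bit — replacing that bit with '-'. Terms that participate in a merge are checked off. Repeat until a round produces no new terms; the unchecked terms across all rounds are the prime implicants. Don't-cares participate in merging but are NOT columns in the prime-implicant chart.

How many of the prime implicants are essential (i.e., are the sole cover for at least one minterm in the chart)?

3

Round 0: 0001✓ 0010✓ 0101✓ 0110✓ 1001✓ 1010✓ 1011✓ 1100✓ 1101✓ 1110✓ 1111✓
Round 1: -001✓ -010✓ -101✓ -110✓ 0-01✓ 0-10✓ 1-01✓ 1-10✓ 1-11✓ 10-1✓ 101-✓ 11-0✓ 11-1✓ 110-✓ 111-✓
Round 2: --01 --10 1--1 1-1- 11--
PIs = {--01, --10, 1--1, 1-1-, 11--}
Coverage chart:
  m1: --01 ←essential
  m2: --10 ←essential
  m5: --01 ←essential
  m6: --10 ←essential
  m9: --01,1--1
  m10: --10,1-1-
  m11: 1--1,1-1-
  m12: 11-- ←essential
  m13: --01,1--1,11--
Essential: --01, --10, 11--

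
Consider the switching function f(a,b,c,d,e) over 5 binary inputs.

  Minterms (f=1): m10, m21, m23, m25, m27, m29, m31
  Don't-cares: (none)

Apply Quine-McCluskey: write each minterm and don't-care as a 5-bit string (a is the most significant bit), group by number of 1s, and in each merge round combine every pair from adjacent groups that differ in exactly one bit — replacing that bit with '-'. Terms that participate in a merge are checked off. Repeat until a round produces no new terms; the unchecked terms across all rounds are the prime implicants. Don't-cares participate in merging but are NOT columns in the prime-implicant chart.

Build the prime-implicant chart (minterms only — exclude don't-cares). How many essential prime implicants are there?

3

size-2^0 implicants → 01010  10101(✓)  10111(✓)  11001(✓)  11011(✓)  11101(✓)  11111(✓)
size-2^1 implicants → 1-101(✓)  1-111(✓)  101-1(✓)  11-01(✓)  11-11(✓)  110-1(✓)  111-1(✓)
size-2^2 implicants → 1-1-1  11--1
Unchecked terms (primes): 01010, 1-1-1, 11--1
Minterm coverage:
  m10 ⊆ 01010 [E]
  m21 ⊆ 1-1-1 [E]
  m23 ⊆ 1-1-1 [E]
  m25 ⊆ 11--1 [E]
  m27 ⊆ 11--1 [E]
  m29 ⊆ 1-1-1,11--1
  m31 ⊆ 1-1-1,11--1
E = {01010, 1-1-1, 11--1}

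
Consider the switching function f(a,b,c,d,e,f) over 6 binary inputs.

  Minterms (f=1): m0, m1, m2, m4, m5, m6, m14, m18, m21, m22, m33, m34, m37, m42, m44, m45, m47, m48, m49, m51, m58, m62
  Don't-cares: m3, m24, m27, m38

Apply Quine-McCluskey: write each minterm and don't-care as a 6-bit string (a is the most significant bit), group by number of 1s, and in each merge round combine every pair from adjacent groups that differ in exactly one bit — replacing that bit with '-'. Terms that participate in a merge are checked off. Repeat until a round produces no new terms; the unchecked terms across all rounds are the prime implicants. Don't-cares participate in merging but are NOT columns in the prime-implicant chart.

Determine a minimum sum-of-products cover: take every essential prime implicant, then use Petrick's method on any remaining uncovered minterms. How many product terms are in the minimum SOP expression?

Round 0: 000000✓ 000001✓ 000010✓ 000011✓ 000100✓ 000101✓ 000110✓ 001110✓ 010010✓ 010101✓ 010110✓ 011000 011011 100001✓ 100010✓ 100101✓ 100110✓ 101010✓ 101100✓ 101101✓ 101111✓ 110000✓ 110001✓ 110011✓ 111010✓ 111110✓
Round 1: -00001✓ -00010✓ -00101✓ -00110✓ 0-0010✓ 0-0101 0-0110✓ 00-110 000-00✓ 000-01✓ 000-10✓ 0000-0✓ 0000-1✓ 00000-✓ 00001-✓ 0001-0✓ 00010-✓ 010-10✓ 1-0001 1-1010 10-010 10-101 100-01✓ 100-10✓ 1011-1 10110- 1100-1 11000- 111-10
Round 2: -00-01 -00-10 0-0-10 000--0 000-0- 0000--
PIs = {-00-01, -00-10, 0-0-10, 0-0101, 00-110, 000--0, 000-0-, 0000--, 011000, 011011, 1-0001, 1-1010, 10-010, 10-101, 1011-1, 10110-, 1100-1, 11000-, 111-10}
Coverage chart:
  m0: 000--0,000-0-,0000--
  m1: -00-01,000-0-,0000--
  m2: -00-10,0-0-10,000--0,0000--
  m4: 000--0,000-0-
  m5: -00-01,0-0101,000-0-
  m6: -00-10,0-0-10,00-110,000--0
  m14: 00-110 ←essential
  m18: 0-0-10 ←essential
  m21: 0-0101 ←essential
  m22: 0-0-10 ←essential
  m33: -00-01,1-0001
  m34: -00-10,10-010
  m37: -00-01,10-101
  m42: 1-1010,10-010
  m44: 10110- ←essential
  m45: 10-101,1011-1,10110-
  m47: 1011-1 ←essential
  m48: 11000- ←essential
  m49: 1-0001,1100-1,11000-
  m51: 1100-1 ←essential
  m58: 1-1010,111-10
  m62: 111-10 ←essential
Essential: 0-0-10, 0-0101, 00-110, 1011-1, 10110-, 1100-1, 11000-, 111-10
Petrick residual → -00-01, 000--0, 10-010
Min cover (11 terms): b'c'e'f + a'c'ef' + a'c'de'f + a'b'def' + a'b'c'f' + ab'd'ef' + ab'cdf + ab'cde' + abc'd'f + abc'd'e' + abcef'

11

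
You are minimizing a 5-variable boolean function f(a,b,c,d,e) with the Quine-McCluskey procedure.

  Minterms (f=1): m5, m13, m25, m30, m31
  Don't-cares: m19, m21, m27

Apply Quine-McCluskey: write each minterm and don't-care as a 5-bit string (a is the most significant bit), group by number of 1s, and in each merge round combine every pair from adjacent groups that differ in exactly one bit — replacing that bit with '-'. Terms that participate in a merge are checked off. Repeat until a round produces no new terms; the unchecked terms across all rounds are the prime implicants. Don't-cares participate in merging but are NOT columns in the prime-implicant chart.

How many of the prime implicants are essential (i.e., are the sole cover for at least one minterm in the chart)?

size-2^0 implicants → 00101(✓)  01101(✓)  10011(✓)  10101(✓)  11001(✓)  11011(✓)  11110(✓)  11111(✓)
size-2^1 implicants → -0101  0-101  1-011  11-11  110-1  1111-
Unchecked terms (primes): -0101, 0-101, 1-011, 11-11, 110-1, 1111-
Minterm coverage:
  m5 ⊆ -0101,0-101
  m13 ⊆ 0-101 [E]
  m25 ⊆ 110-1 [E]
  m30 ⊆ 1111- [E]
  m31 ⊆ 11-11,1111-
E = {0-101, 110-1, 1111-}

3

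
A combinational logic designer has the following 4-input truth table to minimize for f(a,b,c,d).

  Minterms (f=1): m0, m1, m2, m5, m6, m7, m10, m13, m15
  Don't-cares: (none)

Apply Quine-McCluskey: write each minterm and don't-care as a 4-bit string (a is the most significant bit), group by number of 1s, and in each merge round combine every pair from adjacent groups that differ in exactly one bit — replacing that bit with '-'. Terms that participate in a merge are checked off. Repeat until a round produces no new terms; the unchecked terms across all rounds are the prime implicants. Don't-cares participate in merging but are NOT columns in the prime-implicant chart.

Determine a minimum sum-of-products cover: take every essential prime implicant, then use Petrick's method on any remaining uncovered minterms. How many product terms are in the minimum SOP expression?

4

size-2^0 implicants → 0000(✓)  0001(✓)  0010(✓)  0101(✓)  0110(✓)  0111(✓)  1010(✓)  1101(✓)  1111(✓)
size-2^1 implicants → -010  -101(✓)  -111(✓)  0-01  0-10  00-0  000-  01-1(✓)  011-  11-1(✓)
size-2^2 implicants → -1-1
Unchecked terms (primes): -010, -1-1, 0-01, 0-10, 00-0, 000-, 011-
Minterm coverage:
  m0 ⊆ 00-0,000-
  m1 ⊆ 0-01,000-
  m2 ⊆ -010,0-10,00-0
  m5 ⊆ -1-1,0-01
  m6 ⊆ 0-10,011-
  m7 ⊆ -1-1,011-
  m10 ⊆ -010 [E]
  m13 ⊆ -1-1 [E]
  m15 ⊆ -1-1 [E]
E = {-010, -1-1}
Petrick residual → 0-10, 000-
Cover = b'cd' + bd + a'cd' + a'b'c'  |cover|=4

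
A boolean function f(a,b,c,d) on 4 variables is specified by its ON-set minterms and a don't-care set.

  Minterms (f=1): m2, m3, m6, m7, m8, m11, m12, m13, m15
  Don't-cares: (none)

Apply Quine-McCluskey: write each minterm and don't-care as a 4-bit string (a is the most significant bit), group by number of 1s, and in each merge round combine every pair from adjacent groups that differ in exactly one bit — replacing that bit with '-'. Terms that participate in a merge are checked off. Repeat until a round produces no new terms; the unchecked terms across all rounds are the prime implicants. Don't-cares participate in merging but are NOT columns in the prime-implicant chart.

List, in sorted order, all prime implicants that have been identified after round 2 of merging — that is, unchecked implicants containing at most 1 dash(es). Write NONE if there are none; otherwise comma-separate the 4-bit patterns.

1-00, 11-1, 110-

size-2^0 implicants → 0010(✓)  0011(✓)  0110(✓)  0111(✓)  1000(✓)  1011(✓)  1100(✓)  1101(✓)  1111(✓)
size-2^1 implicants → -011(✓)  -111(✓)  0-10(✓)  0-11(✓)  001-(✓)  011-(✓)  1-00  1-11(✓)  11-1  110-
size-2^2 implicants → --11  0-1-
Unchecked terms (primes): --11, 0-1-, 1-00, 11-1, 110-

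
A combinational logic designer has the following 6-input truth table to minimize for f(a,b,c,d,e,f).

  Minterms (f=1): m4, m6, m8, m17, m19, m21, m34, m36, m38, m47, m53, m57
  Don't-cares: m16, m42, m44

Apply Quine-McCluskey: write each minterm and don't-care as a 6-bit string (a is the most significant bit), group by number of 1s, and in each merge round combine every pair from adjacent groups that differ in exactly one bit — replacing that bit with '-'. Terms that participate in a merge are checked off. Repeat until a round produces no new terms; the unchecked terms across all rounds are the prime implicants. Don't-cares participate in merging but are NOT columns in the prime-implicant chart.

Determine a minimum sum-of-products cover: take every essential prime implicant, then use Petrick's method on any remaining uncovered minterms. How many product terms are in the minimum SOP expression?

7

Round 0: 000100✓ 000110✓ 001000 010000✓ 010001✓ 010011✓ 010101✓ 100010✓ 100100✓ 100110✓ 101010✓ 101100✓ 101111 110101✓ 111001
Round 1: -00100✓ -00110✓ -10101 0001-0✓ 010-01 0100-1 01000- 10-010 10-100 100-10 1001-0✓
Round 2: -001-0
PIs = {-001-0, -10101, 001000, 010-01, 0100-1, 01000-, 10-010, 10-100, 100-10, 101111, 111001}
Coverage chart:
  m4: -001-0 ←essential
  m6: -001-0 ←essential
  m8: 001000 ←essential
  m17: 010-01,0100-1,01000-
  m19: 0100-1 ←essential
  m21: -10101,010-01
  m34: 10-010,100-10
  m36: -001-0,10-100
  m38: -001-0,100-10
  m47: 101111 ←essential
  m53: -10101 ←essential
  m57: 111001 ←essential
Essential: -001-0, -10101, 001000, 0100-1, 101111, 111001
Petrick residual → 10-010
Min cover (7 terms): b'c'df' + bc'de'f + a'b'cd'e'f' + a'bc'd'f + ab'd'ef' + ab'cdef + abcd'e'f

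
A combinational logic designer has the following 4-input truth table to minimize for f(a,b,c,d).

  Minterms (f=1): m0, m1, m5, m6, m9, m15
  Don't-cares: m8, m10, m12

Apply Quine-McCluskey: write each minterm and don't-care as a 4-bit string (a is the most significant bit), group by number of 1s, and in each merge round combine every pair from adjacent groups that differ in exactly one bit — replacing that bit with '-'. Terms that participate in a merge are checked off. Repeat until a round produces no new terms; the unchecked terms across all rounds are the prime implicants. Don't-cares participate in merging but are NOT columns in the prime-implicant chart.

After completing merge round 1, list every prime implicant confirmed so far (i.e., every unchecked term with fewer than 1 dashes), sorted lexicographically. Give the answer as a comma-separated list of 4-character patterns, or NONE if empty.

0110, 1111

Round 0: 0000✓ 0001✓ 0101✓ 0110 1000✓ 1001✓ 1010✓ 1100✓ 1111
Round 1: -000✓ -001✓ 0-01 000-✓ 1-00 10-0 100-✓
Round 2: -00-
PIs = {-00-, 0-01, 0110, 1-00, 10-0, 1111}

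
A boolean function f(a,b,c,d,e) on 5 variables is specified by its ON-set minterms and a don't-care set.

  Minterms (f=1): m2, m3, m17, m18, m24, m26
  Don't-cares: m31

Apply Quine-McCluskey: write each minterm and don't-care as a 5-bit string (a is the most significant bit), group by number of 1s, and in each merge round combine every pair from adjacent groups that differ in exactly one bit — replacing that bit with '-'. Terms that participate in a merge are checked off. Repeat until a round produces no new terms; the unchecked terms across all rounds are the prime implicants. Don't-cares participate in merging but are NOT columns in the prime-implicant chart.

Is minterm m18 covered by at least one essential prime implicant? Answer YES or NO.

[col 0] 00010*, 00011*, 10001, 10010*, 11000*, 11010*, 11111
[col 1] -0010, 0001-, 1-010, 110-0
Prime implicants: -0010, 0001-, 1-010, 10001, 110-0, 11111
PI chart (minterm → PIs covering it):
  2 | -0010,0001-
  3 | 0001-  (sole → essential)
  17 | 10001  (sole → essential)
  18 | -0010,1-010
  24 | 110-0  (sole → essential)
  26 | 1-010,110-0
Essential prime implicants: 0001-, 10001, 110-0

NO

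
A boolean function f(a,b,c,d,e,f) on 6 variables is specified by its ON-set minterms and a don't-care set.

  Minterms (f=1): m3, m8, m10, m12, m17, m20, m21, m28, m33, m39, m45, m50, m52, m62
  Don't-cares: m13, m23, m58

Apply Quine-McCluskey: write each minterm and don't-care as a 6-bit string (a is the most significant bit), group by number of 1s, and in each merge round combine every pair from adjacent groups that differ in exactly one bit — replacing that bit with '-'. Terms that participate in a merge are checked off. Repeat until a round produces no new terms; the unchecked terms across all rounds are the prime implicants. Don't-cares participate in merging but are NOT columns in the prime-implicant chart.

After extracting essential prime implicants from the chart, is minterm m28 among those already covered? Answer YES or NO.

[col 0] 000011, 001000*, 001010*, 001100*, 001101*, 010001*, 010100*, 010101*, 010111*, 011100*, 100001, 100111, 101101*, 110010*, 110100*, 111010*, 111110*
[col 1] -01101, -10100, 0-1100, 001-00, 0010-0, 00110-, 01-100, 010-01, 0101-1, 01010-, 11-010, 111-10
Prime implicants: -01101, -10100, 0-1100, 000011, 001-00, 0010-0, 00110-, 01-100, 010-01, 0101-1, 01010-, 100001, 100111, 11-010, 111-10
PI chart (minterm → PIs covering it):
  3 | 000011  (sole → essential)
  8 | 001-00,0010-0
  10 | 0010-0  (sole → essential)
  12 | 0-1100,001-00,00110-
  17 | 010-01  (sole → essential)
  20 | -10100,01-100,01010-
  21 | 010-01,0101-1,01010-
  28 | 0-1100,01-100
  33 | 100001  (sole → essential)
  39 | 100111  (sole → essential)
  45 | -01101  (sole → essential)
  50 | 11-010  (sole → essential)
  52 | -10100  (sole → essential)
  62 | 111-10  (sole → essential)
Essential prime implicants: -01101, -10100, 000011, 0010-0, 010-01, 100001, 100111, 11-010, 111-10

NO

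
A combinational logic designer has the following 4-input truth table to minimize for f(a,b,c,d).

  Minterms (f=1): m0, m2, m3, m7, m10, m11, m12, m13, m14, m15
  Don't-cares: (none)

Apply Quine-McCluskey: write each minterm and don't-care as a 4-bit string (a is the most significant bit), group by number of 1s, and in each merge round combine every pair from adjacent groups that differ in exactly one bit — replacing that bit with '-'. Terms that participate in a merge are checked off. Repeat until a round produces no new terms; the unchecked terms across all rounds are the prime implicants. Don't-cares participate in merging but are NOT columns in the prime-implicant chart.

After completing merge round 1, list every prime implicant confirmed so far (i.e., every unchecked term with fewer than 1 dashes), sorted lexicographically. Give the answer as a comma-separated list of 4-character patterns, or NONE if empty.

NONE

size-2^0 implicants → 0000(✓)  0010(✓)  0011(✓)  0111(✓)  1010(✓)  1011(✓)  1100(✓)  1101(✓)  1110(✓)  1111(✓)
size-2^1 implicants → -010(✓)  -011(✓)  -111(✓)  0-11(✓)  00-0  001-(✓)  1-10(✓)  1-11(✓)  101-(✓)  11-0(✓)  11-1(✓)  110-(✓)  111-(✓)
size-2^2 implicants → --11  -01-  1-1-  11--
Unchecked terms (primes): --11, -01-, 00-0, 1-1-, 11--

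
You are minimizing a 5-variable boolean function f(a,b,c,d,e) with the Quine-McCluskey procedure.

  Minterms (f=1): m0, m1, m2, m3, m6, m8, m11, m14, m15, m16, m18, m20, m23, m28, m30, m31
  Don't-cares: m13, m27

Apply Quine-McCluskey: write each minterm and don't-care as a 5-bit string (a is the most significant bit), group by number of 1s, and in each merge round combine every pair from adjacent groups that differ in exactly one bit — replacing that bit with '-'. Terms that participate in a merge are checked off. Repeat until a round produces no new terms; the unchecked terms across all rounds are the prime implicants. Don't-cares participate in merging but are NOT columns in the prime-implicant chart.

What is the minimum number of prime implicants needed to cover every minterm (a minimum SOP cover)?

size-2^0 implicants → 00000(✓)  00001(✓)  00010(✓)  00011(✓)  00110(✓)  01000(✓)  01011(✓)  01101(✓)  01110(✓)  01111(✓)  10000(✓)  10010(✓)  10100(✓)  10111(✓)  11011(✓)  11100(✓)  11110(✓)  11111(✓)
size-2^1 implicants → -0000(✓)  -0010(✓)  -1011(✓)  -1110(✓)  -1111(✓)  0-000  0-011  0-110  00-10  000-0(✓)  000-1(✓)  0000-(✓)  0001-(✓)  01-11(✓)  011-1  0111-(✓)  1-100  1-111  10-00  100-0(✓)  11-11(✓)  111-0  1111-(✓)
size-2^2 implicants → -00-0  -1-11  -111-  000--
Unchecked terms (primes): -00-0, -1-11, -111-, 0-000, 0-011, 0-110, 00-10, 000--, 011-1, 1-100, 1-111, 10-00, 111-0
Minterm coverage:
  m0 ⊆ -00-0,0-000,000--
  m1 ⊆ 000-- [E]
  m2 ⊆ -00-0,00-10,000--
  m3 ⊆ 0-011,000--
  m6 ⊆ 0-110,00-10
  m8 ⊆ 0-000 [E]
  m11 ⊆ -1-11,0-011
  m14 ⊆ -111-,0-110
  m15 ⊆ -1-11,-111-,011-1
  m16 ⊆ -00-0,10-00
  m18 ⊆ -00-0 [E]
  m20 ⊆ 1-100,10-00
  m23 ⊆ 1-111 [E]
  m28 ⊆ 1-100,111-0
  m30 ⊆ -111-,111-0
  m31 ⊆ -1-11,-111-,1-111
E = {-00-0, 0-000, 000--, 1-111}
Petrick residual → -1-11, -111-, 0-110, 1-100
Cover = b'c'e' + bde + bcd + a'c'd'e' + a'cde' + a'b'c' + acd'e' + acde  |cover|=8

8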